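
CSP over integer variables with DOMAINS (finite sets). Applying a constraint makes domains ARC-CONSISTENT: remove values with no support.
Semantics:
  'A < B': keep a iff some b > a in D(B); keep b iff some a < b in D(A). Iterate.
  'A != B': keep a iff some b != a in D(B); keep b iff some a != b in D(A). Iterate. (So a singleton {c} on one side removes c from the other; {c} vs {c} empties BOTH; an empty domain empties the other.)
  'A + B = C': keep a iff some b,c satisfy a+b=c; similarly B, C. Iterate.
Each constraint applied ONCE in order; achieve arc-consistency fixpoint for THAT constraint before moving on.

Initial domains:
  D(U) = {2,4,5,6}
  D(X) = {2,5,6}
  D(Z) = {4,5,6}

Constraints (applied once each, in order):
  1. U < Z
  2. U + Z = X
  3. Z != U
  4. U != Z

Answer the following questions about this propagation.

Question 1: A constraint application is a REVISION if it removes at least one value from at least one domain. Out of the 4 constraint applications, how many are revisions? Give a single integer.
Answer: 2

Derivation:
Constraint 1 (U < Z) on D(U)={2,4,5,6} D(Z)={4,5,6}: U {2,4,5,6}->{2,4,5} => REVISION
Constraint 2 (U + Z = X) on D(U)={2,4,5} D(Z)={4,5,6} D(X)={2,5,6}: U {2,4,5}->{2}; Z {4,5,6}->{4}; X {2,5,6}->{6} => REVISION
Constraint 3 (Z != U) on D(Z)={4} D(U)={2}: no change => not a revision
Constraint 4 (U != Z) on D(U)={2} D(Z)={4}: no change => not a revision
Total revisions = 2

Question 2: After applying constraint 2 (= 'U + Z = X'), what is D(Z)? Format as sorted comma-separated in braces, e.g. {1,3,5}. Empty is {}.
Answer: {4}

Derivation:
Constraint 1 (U < Z) on D(U)={2,4,5,6} D(Z)={4,5,6}: U {2,4,5,6}->{2,4,5}
Constraint 2 (U + Z = X) on D(U)={2,4,5} D(Z)={4,5,6} D(X)={2,5,6}: U {2,4,5}->{2}; Z {4,5,6}->{4}; X {2,5,6}->{6}
So after constraint 2: D(Z) = {4}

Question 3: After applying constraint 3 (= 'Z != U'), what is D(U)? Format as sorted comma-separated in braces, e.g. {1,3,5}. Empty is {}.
Answer: {2}

Derivation:
Constraint 1 (U < Z) on D(U)={2,4,5,6} D(Z)={4,5,6}: U {2,4,5,6}->{2,4,5}
Constraint 2 (U + Z = X) on D(U)={2,4,5} D(Z)={4,5,6} D(X)={2,5,6}: U {2,4,5}->{2}; Z {4,5,6}->{4}; X {2,5,6}->{6}
Constraint 3 (Z != U) on D(Z)={4} D(U)={2}: no change
So after constraint 3: D(U) = {2}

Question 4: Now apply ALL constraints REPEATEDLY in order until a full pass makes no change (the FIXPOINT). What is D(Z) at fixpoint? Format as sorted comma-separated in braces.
Answer: {4}

Derivation:
pass 0 (initial): D(Z)={4,5,6}
pass 1: U {2,4,5,6}->{2}; X {2,5,6}->{6}; Z {4,5,6}->{4}
pass 2: no change
Fixpoint after 2 passes: D(Z) = {4}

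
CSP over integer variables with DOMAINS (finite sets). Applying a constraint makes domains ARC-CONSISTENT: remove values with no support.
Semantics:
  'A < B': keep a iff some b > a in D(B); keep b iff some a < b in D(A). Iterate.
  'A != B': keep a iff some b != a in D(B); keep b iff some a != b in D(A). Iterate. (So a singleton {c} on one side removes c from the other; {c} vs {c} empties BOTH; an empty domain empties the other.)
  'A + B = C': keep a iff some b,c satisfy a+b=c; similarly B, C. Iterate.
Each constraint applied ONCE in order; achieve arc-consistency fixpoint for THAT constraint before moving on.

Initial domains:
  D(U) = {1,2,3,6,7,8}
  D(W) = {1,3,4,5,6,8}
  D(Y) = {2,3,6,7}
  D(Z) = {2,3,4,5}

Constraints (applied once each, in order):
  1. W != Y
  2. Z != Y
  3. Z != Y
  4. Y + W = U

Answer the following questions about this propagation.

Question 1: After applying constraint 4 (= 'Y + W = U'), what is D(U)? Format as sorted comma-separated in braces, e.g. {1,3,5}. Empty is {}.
Answer: {3,6,7,8}

Derivation:
Constraint 1 (W != Y) on D(W)={1,3,4,5,6,8} D(Y)={2,3,6,7}: no change
Constraint 2 (Z != Y) on D(Z)={2,3,4,5} D(Y)={2,3,6,7}: no change
Constraint 3 (Z != Y) on D(Z)={2,3,4,5} D(Y)={2,3,6,7}: no change
Constraint 4 (Y + W = U) on D(Y)={2,3,6,7} D(W)={1,3,4,5,6,8} D(U)={1,2,3,6,7,8}: W {1,3,4,5,6,8}->{1,3,4,5,6}; U {1,2,3,6,7,8}->{3,6,7,8}
So after constraint 4: D(U) = {3,6,7,8}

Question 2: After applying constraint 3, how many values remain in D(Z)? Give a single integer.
Constraint 1 (W != Y) on D(W)={1,3,4,5,6,8} D(Y)={2,3,6,7}: no change
Constraint 2 (Z != Y) on D(Z)={2,3,4,5} D(Y)={2,3,6,7}: no change
Constraint 3 (Z != Y) on D(Z)={2,3,4,5} D(Y)={2,3,6,7}: no change
So after constraint 3: D(Z)={2,3,4,5}, size = 4

Answer: 4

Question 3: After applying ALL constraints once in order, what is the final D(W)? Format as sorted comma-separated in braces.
Constraint 1 (W != Y) on D(W)={1,3,4,5,6,8} D(Y)={2,3,6,7}: no change
Constraint 2 (Z != Y) on D(Z)={2,3,4,5} D(Y)={2,3,6,7}: no change
Constraint 3 (Z != Y) on D(Z)={2,3,4,5} D(Y)={2,3,6,7}: no change
Constraint 4 (Y + W = U) on D(Y)={2,3,6,7} D(W)={1,3,4,5,6,8} D(U)={1,2,3,6,7,8}: W {1,3,4,5,6,8}->{1,3,4,5,6}; U {1,2,3,6,7,8}->{3,6,7,8}
So after all 4 constraints: D(W) = {1,3,4,5,6}

Answer: {1,3,4,5,6}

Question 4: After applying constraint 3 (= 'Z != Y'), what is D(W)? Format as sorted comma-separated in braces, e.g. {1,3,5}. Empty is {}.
Answer: {1,3,4,5,6,8}

Derivation:
Constraint 1 (W != Y) on D(W)={1,3,4,5,6,8} D(Y)={2,3,6,7}: no change
Constraint 2 (Z != Y) on D(Z)={2,3,4,5} D(Y)={2,3,6,7}: no change
Constraint 3 (Z != Y) on D(Z)={2,3,4,5} D(Y)={2,3,6,7}: no change
So after constraint 3: D(W) = {1,3,4,5,6,8}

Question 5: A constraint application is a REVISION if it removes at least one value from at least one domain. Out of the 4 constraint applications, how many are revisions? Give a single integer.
Answer: 1

Derivation:
Constraint 1 (W != Y) on D(W)={1,3,4,5,6,8} D(Y)={2,3,6,7}: no change => not a revision
Constraint 2 (Z != Y) on D(Z)={2,3,4,5} D(Y)={2,3,6,7}: no change => not a revision
Constraint 3 (Z != Y) on D(Z)={2,3,4,5} D(Y)={2,3,6,7}: no change => not a revision
Constraint 4 (Y + W = U) on D(Y)={2,3,6,7} D(W)={1,3,4,5,6,8} D(U)={1,2,3,6,7,8}: W {1,3,4,5,6,8}->{1,3,4,5,6}; U {1,2,3,6,7,8}->{3,6,7,8} => REVISION
Total revisions = 1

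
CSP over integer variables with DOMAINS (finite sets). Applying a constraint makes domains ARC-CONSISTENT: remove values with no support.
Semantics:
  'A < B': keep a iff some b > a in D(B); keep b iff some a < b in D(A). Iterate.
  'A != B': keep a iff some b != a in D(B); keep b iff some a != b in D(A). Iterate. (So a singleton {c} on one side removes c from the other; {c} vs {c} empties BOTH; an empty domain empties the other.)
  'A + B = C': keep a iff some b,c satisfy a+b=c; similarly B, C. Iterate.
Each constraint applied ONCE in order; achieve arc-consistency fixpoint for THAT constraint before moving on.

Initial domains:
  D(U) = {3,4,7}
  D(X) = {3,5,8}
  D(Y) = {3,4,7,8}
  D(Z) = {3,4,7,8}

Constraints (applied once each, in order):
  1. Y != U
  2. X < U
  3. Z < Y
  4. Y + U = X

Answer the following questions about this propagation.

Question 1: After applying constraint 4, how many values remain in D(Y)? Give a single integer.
Answer: 0

Derivation:
Constraint 1 (Y != U) on D(Y)={3,4,7,8} D(U)={3,4,7}: no change
Constraint 2 (X < U) on D(X)={3,5,8} D(U)={3,4,7}: X {3,5,8}->{3,5}; U {3,4,7}->{4,7}
Constraint 3 (Z < Y) on D(Z)={3,4,7,8} D(Y)={3,4,7,8}: Z {3,4,7,8}->{3,4,7}; Y {3,4,7,8}->{4,7,8}
Constraint 4 (Y + U = X) on D(Y)={4,7,8} D(U)={4,7} D(X)={3,5}: Y {4,7,8}->{}; U {4,7}->{}; X {3,5}->{}
So after constraint 4: D(Y)={}, size = 0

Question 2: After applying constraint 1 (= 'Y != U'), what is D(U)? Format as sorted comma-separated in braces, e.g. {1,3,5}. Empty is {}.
Answer: {3,4,7}

Derivation:
Constraint 1 (Y != U) on D(Y)={3,4,7,8} D(U)={3,4,7}: no change
So after constraint 1: D(U) = {3,4,7}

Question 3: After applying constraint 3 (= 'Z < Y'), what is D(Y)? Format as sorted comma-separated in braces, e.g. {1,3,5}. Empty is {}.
Constraint 1 (Y != U) on D(Y)={3,4,7,8} D(U)={3,4,7}: no change
Constraint 2 (X < U) on D(X)={3,5,8} D(U)={3,4,7}: X {3,5,8}->{3,5}; U {3,4,7}->{4,7}
Constraint 3 (Z < Y) on D(Z)={3,4,7,8} D(Y)={3,4,7,8}: Z {3,4,7,8}->{3,4,7}; Y {3,4,7,8}->{4,7,8}
So after constraint 3: D(Y) = {4,7,8}

Answer: {4,7,8}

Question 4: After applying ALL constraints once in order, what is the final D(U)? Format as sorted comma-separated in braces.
Answer: {}

Derivation:
Constraint 1 (Y != U) on D(Y)={3,4,7,8} D(U)={3,4,7}: no change
Constraint 2 (X < U) on D(X)={3,5,8} D(U)={3,4,7}: X {3,5,8}->{3,5}; U {3,4,7}->{4,7}
Constraint 3 (Z < Y) on D(Z)={3,4,7,8} D(Y)={3,4,7,8}: Z {3,4,7,8}->{3,4,7}; Y {3,4,7,8}->{4,7,8}
Constraint 4 (Y + U = X) on D(Y)={4,7,8} D(U)={4,7} D(X)={3,5}: Y {4,7,8}->{}; U {4,7}->{}; X {3,5}->{}
So after all 4 constraints: D(U) = {}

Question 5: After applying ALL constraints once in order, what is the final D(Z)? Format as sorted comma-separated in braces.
Answer: {3,4,7}

Derivation:
Constraint 1 (Y != U) on D(Y)={3,4,7,8} D(U)={3,4,7}: no change
Constraint 2 (X < U) on D(X)={3,5,8} D(U)={3,4,7}: X {3,5,8}->{3,5}; U {3,4,7}->{4,7}
Constraint 3 (Z < Y) on D(Z)={3,4,7,8} D(Y)={3,4,7,8}: Z {3,4,7,8}->{3,4,7}; Y {3,4,7,8}->{4,7,8}
Constraint 4 (Y + U = X) on D(Y)={4,7,8} D(U)={4,7} D(X)={3,5}: Y {4,7,8}->{}; U {4,7}->{}; X {3,5}->{}
So after all 4 constraints: D(Z) = {3,4,7}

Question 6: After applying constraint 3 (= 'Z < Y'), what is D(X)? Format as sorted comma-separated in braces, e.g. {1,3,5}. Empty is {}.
Constraint 1 (Y != U) on D(Y)={3,4,7,8} D(U)={3,4,7}: no change
Constraint 2 (X < U) on D(X)={3,5,8} D(U)={3,4,7}: X {3,5,8}->{3,5}; U {3,4,7}->{4,7}
Constraint 3 (Z < Y) on D(Z)={3,4,7,8} D(Y)={3,4,7,8}: Z {3,4,7,8}->{3,4,7}; Y {3,4,7,8}->{4,7,8}
So after constraint 3: D(X) = {3,5}

Answer: {3,5}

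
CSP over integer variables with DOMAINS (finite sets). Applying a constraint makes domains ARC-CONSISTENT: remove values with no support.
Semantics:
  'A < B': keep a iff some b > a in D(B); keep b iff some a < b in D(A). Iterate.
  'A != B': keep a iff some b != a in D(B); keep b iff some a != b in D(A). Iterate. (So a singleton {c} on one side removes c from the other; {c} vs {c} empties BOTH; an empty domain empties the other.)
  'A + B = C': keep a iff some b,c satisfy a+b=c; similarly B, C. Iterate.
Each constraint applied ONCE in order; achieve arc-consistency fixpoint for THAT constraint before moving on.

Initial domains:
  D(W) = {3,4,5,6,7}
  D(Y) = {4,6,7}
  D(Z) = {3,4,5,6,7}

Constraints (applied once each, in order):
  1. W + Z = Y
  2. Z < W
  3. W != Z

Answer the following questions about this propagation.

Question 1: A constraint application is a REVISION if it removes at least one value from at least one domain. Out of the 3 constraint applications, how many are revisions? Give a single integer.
Constraint 1 (W + Z = Y) on D(W)={3,4,5,6,7} D(Z)={3,4,5,6,7} D(Y)={4,6,7}: W {3,4,5,6,7}->{3,4}; Z {3,4,5,6,7}->{3,4}; Y {4,6,7}->{6,7} => REVISION
Constraint 2 (Z < W) on D(Z)={3,4} D(W)={3,4}: Z {3,4}->{3}; W {3,4}->{4} => REVISION
Constraint 3 (W != Z) on D(W)={4} D(Z)={3}: no change => not a revision
Total revisions = 2

Answer: 2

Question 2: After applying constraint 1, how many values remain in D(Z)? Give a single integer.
Constraint 1 (W + Z = Y) on D(W)={3,4,5,6,7} D(Z)={3,4,5,6,7} D(Y)={4,6,7}: W {3,4,5,6,7}->{3,4}; Z {3,4,5,6,7}->{3,4}; Y {4,6,7}->{6,7}
So after constraint 1: D(Z)={3,4}, size = 2

Answer: 2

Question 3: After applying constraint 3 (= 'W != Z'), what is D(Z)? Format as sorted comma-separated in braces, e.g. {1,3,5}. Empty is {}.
Constraint 1 (W + Z = Y) on D(W)={3,4,5,6,7} D(Z)={3,4,5,6,7} D(Y)={4,6,7}: W {3,4,5,6,7}->{3,4}; Z {3,4,5,6,7}->{3,4}; Y {4,6,7}->{6,7}
Constraint 2 (Z < W) on D(Z)={3,4} D(W)={3,4}: Z {3,4}->{3}; W {3,4}->{4}
Constraint 3 (W != Z) on D(W)={4} D(Z)={3}: no change
So after constraint 3: D(Z) = {3}

Answer: {3}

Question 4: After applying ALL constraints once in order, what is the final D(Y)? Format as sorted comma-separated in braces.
Answer: {6,7}

Derivation:
Constraint 1 (W + Z = Y) on D(W)={3,4,5,6,7} D(Z)={3,4,5,6,7} D(Y)={4,6,7}: W {3,4,5,6,7}->{3,4}; Z {3,4,5,6,7}->{3,4}; Y {4,6,7}->{6,7}
Constraint 2 (Z < W) on D(Z)={3,4} D(W)={3,4}: Z {3,4}->{3}; W {3,4}->{4}
Constraint 3 (W != Z) on D(W)={4} D(Z)={3}: no change
So after all 3 constraints: D(Y) = {6,7}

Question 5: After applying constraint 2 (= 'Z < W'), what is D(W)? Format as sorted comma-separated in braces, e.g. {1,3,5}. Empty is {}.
Constraint 1 (W + Z = Y) on D(W)={3,4,5,6,7} D(Z)={3,4,5,6,7} D(Y)={4,6,7}: W {3,4,5,6,7}->{3,4}; Z {3,4,5,6,7}->{3,4}; Y {4,6,7}->{6,7}
Constraint 2 (Z < W) on D(Z)={3,4} D(W)={3,4}: Z {3,4}->{3}; W {3,4}->{4}
So after constraint 2: D(W) = {4}

Answer: {4}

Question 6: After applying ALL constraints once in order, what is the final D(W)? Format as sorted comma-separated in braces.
Constraint 1 (W + Z = Y) on D(W)={3,4,5,6,7} D(Z)={3,4,5,6,7} D(Y)={4,6,7}: W {3,4,5,6,7}->{3,4}; Z {3,4,5,6,7}->{3,4}; Y {4,6,7}->{6,7}
Constraint 2 (Z < W) on D(Z)={3,4} D(W)={3,4}: Z {3,4}->{3}; W {3,4}->{4}
Constraint 3 (W != Z) on D(W)={4} D(Z)={3}: no change
So after all 3 constraints: D(W) = {4}

Answer: {4}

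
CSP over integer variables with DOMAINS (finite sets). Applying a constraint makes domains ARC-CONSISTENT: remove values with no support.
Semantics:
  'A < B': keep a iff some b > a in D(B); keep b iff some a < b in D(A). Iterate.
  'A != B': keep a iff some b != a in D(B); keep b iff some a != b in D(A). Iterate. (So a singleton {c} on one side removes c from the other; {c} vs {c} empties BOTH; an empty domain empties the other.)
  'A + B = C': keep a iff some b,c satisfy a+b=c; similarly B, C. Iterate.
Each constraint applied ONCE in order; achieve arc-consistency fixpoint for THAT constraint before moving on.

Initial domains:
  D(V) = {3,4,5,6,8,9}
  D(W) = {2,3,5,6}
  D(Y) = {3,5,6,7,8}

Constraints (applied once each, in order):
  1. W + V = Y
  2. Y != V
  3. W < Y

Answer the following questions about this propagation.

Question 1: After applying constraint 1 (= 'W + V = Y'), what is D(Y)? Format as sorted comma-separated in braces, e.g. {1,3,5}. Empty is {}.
Answer: {5,6,7,8}

Derivation:
Constraint 1 (W + V = Y) on D(W)={2,3,5,6} D(V)={3,4,5,6,8,9} D(Y)={3,5,6,7,8}: W {2,3,5,6}->{2,3,5}; V {3,4,5,6,8,9}->{3,4,5,6}; Y {3,5,6,7,8}->{5,6,7,8}
So after constraint 1: D(Y) = {5,6,7,8}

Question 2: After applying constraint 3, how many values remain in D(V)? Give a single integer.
Constraint 1 (W + V = Y) on D(W)={2,3,5,6} D(V)={3,4,5,6,8,9} D(Y)={3,5,6,7,8}: W {2,3,5,6}->{2,3,5}; V {3,4,5,6,8,9}->{3,4,5,6}; Y {3,5,6,7,8}->{5,6,7,8}
Constraint 2 (Y != V) on D(Y)={5,6,7,8} D(V)={3,4,5,6}: no change
Constraint 3 (W < Y) on D(W)={2,3,5} D(Y)={5,6,7,8}: no change
So after constraint 3: D(V)={3,4,5,6}, size = 4

Answer: 4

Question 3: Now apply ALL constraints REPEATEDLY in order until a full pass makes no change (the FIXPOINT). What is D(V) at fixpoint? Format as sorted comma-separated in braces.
Answer: {3,4,5,6}

Derivation:
pass 0 (initial): D(V)={3,4,5,6,8,9}
pass 1: V {3,4,5,6,8,9}->{3,4,5,6}; W {2,3,5,6}->{2,3,5}; Y {3,5,6,7,8}->{5,6,7,8}
pass 2: no change
Fixpoint after 2 passes: D(V) = {3,4,5,6}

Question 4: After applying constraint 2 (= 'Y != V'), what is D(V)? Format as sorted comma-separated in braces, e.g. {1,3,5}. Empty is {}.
Constraint 1 (W + V = Y) on D(W)={2,3,5,6} D(V)={3,4,5,6,8,9} D(Y)={3,5,6,7,8}: W {2,3,5,6}->{2,3,5}; V {3,4,5,6,8,9}->{3,4,5,6}; Y {3,5,6,7,8}->{5,6,7,8}
Constraint 2 (Y != V) on D(Y)={5,6,7,8} D(V)={3,4,5,6}: no change
So after constraint 2: D(V) = {3,4,5,6}

Answer: {3,4,5,6}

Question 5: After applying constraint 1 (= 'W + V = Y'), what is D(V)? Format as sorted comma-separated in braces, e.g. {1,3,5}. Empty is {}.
Answer: {3,4,5,6}

Derivation:
Constraint 1 (W + V = Y) on D(W)={2,3,5,6} D(V)={3,4,5,6,8,9} D(Y)={3,5,6,7,8}: W {2,3,5,6}->{2,3,5}; V {3,4,5,6,8,9}->{3,4,5,6}; Y {3,5,6,7,8}->{5,6,7,8}
So after constraint 1: D(V) = {3,4,5,6}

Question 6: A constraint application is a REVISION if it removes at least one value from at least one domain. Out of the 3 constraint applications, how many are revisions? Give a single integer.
Answer: 1

Derivation:
Constraint 1 (W + V = Y) on D(W)={2,3,5,6} D(V)={3,4,5,6,8,9} D(Y)={3,5,6,7,8}: W {2,3,5,6}->{2,3,5}; V {3,4,5,6,8,9}->{3,4,5,6}; Y {3,5,6,7,8}->{5,6,7,8} => REVISION
Constraint 2 (Y != V) on D(Y)={5,6,7,8} D(V)={3,4,5,6}: no change => not a revision
Constraint 3 (W < Y) on D(W)={2,3,5} D(Y)={5,6,7,8}: no change => not a revision
Total revisions = 1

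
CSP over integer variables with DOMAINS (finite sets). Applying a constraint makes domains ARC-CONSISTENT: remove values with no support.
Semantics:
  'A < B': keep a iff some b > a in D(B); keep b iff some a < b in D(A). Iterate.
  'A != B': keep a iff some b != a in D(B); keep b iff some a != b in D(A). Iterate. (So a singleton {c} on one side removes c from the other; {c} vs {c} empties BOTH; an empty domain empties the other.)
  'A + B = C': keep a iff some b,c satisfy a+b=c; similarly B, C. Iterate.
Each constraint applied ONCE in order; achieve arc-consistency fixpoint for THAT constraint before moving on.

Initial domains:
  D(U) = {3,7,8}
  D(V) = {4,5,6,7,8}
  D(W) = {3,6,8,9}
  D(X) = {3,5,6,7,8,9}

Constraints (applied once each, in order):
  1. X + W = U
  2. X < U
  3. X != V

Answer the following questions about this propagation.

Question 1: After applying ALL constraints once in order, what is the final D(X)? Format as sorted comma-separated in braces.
Constraint 1 (X + W = U) on D(X)={3,5,6,7,8,9} D(W)={3,6,8,9} D(U)={3,7,8}: X {3,5,6,7,8,9}->{5}; W {3,6,8,9}->{3}; U {3,7,8}->{8}
Constraint 2 (X < U) on D(X)={5} D(U)={8}: no change
Constraint 3 (X != V) on D(X)={5} D(V)={4,5,6,7,8}: V {4,5,6,7,8}->{4,6,7,8}
So after all 3 constraints: D(X) = {5}

Answer: {5}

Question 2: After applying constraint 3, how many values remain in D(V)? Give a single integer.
Constraint 1 (X + W = U) on D(X)={3,5,6,7,8,9} D(W)={3,6,8,9} D(U)={3,7,8}: X {3,5,6,7,8,9}->{5}; W {3,6,8,9}->{3}; U {3,7,8}->{8}
Constraint 2 (X < U) on D(X)={5} D(U)={8}: no change
Constraint 3 (X != V) on D(X)={5} D(V)={4,5,6,7,8}: V {4,5,6,7,8}->{4,6,7,8}
So after constraint 3: D(V)={4,6,7,8}, size = 4

Answer: 4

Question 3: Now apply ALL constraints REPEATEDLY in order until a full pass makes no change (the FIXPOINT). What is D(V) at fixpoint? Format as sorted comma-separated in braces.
Answer: {4,6,7,8}

Derivation:
pass 0 (initial): D(V)={4,5,6,7,8}
pass 1: U {3,7,8}->{8}; V {4,5,6,7,8}->{4,6,7,8}; W {3,6,8,9}->{3}; X {3,5,6,7,8,9}->{5}
pass 2: no change
Fixpoint after 2 passes: D(V) = {4,6,7,8}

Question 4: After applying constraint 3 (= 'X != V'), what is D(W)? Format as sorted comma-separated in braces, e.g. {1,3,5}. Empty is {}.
Constraint 1 (X + W = U) on D(X)={3,5,6,7,8,9} D(W)={3,6,8,9} D(U)={3,7,8}: X {3,5,6,7,8,9}->{5}; W {3,6,8,9}->{3}; U {3,7,8}->{8}
Constraint 2 (X < U) on D(X)={5} D(U)={8}: no change
Constraint 3 (X != V) on D(X)={5} D(V)={4,5,6,7,8}: V {4,5,6,7,8}->{4,6,7,8}
So after constraint 3: D(W) = {3}

Answer: {3}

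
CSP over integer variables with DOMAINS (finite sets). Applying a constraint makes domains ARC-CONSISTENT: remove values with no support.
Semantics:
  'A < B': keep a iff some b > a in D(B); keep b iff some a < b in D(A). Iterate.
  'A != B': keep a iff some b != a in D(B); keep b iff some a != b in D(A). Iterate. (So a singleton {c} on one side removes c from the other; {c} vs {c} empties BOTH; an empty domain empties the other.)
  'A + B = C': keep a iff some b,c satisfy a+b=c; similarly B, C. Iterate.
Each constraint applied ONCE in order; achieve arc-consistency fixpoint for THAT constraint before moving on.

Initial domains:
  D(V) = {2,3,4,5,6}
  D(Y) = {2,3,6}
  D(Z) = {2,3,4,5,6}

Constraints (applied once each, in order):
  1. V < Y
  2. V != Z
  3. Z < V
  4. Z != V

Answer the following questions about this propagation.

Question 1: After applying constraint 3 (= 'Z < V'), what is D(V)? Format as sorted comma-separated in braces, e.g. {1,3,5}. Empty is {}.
Constraint 1 (V < Y) on D(V)={2,3,4,5,6} D(Y)={2,3,6}: V {2,3,4,5,6}->{2,3,4,5}; Y {2,3,6}->{3,6}
Constraint 2 (V != Z) on D(V)={2,3,4,5} D(Z)={2,3,4,5,6}: no change
Constraint 3 (Z < V) on D(Z)={2,3,4,5,6} D(V)={2,3,4,5}: Z {2,3,4,5,6}->{2,3,4}; V {2,3,4,5}->{3,4,5}
So after constraint 3: D(V) = {3,4,5}

Answer: {3,4,5}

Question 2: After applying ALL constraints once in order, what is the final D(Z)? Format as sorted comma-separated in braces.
Constraint 1 (V < Y) on D(V)={2,3,4,5,6} D(Y)={2,3,6}: V {2,3,4,5,6}->{2,3,4,5}; Y {2,3,6}->{3,6}
Constraint 2 (V != Z) on D(V)={2,3,4,5} D(Z)={2,3,4,5,6}: no change
Constraint 3 (Z < V) on D(Z)={2,3,4,5,6} D(V)={2,3,4,5}: Z {2,3,4,5,6}->{2,3,4}; V {2,3,4,5}->{3,4,5}
Constraint 4 (Z != V) on D(Z)={2,3,4} D(V)={3,4,5}: no change
So after all 4 constraints: D(Z) = {2,3,4}

Answer: {2,3,4}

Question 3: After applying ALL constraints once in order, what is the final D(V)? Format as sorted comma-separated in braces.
Answer: {3,4,5}

Derivation:
Constraint 1 (V < Y) on D(V)={2,3,4,5,6} D(Y)={2,3,6}: V {2,3,4,5,6}->{2,3,4,5}; Y {2,3,6}->{3,6}
Constraint 2 (V != Z) on D(V)={2,3,4,5} D(Z)={2,3,4,5,6}: no change
Constraint 3 (Z < V) on D(Z)={2,3,4,5,6} D(V)={2,3,4,5}: Z {2,3,4,5,6}->{2,3,4}; V {2,3,4,5}->{3,4,5}
Constraint 4 (Z != V) on D(Z)={2,3,4} D(V)={3,4,5}: no change
So after all 4 constraints: D(V) = {3,4,5}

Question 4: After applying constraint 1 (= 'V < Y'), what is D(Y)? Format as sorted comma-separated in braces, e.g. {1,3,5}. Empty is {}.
Answer: {3,6}

Derivation:
Constraint 1 (V < Y) on D(V)={2,3,4,5,6} D(Y)={2,3,6}: V {2,3,4,5,6}->{2,3,4,5}; Y {2,3,6}->{3,6}
So after constraint 1: D(Y) = {3,6}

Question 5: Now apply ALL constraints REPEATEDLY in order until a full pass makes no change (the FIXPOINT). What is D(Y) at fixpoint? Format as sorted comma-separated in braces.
Answer: {6}

Derivation:
pass 0 (initial): D(Y)={2,3,6}
pass 1: V {2,3,4,5,6}->{3,4,5}; Y {2,3,6}->{3,6}; Z {2,3,4,5,6}->{2,3,4}
pass 2: Y {3,6}->{6}
pass 3: no change
Fixpoint after 3 passes: D(Y) = {6}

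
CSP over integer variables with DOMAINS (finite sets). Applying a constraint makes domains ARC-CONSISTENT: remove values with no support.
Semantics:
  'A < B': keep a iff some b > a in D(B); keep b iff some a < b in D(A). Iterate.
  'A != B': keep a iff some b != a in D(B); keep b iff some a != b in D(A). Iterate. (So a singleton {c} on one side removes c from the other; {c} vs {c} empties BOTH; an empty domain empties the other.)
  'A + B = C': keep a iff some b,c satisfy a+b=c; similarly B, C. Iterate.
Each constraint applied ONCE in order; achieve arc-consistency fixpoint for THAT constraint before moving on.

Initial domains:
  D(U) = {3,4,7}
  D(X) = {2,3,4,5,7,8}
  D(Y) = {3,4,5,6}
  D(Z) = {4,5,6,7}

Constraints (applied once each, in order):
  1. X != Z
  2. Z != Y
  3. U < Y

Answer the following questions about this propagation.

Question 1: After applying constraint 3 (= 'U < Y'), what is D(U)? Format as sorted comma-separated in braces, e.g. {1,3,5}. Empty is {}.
Constraint 1 (X != Z) on D(X)={2,3,4,5,7,8} D(Z)={4,5,6,7}: no change
Constraint 2 (Z != Y) on D(Z)={4,5,6,7} D(Y)={3,4,5,6}: no change
Constraint 3 (U < Y) on D(U)={3,4,7} D(Y)={3,4,5,6}: U {3,4,7}->{3,4}; Y {3,4,5,6}->{4,5,6}
So after constraint 3: D(U) = {3,4}

Answer: {3,4}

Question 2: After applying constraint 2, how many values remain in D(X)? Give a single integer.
Answer: 6

Derivation:
Constraint 1 (X != Z) on D(X)={2,3,4,5,7,8} D(Z)={4,5,6,7}: no change
Constraint 2 (Z != Y) on D(Z)={4,5,6,7} D(Y)={3,4,5,6}: no change
So after constraint 2: D(X)={2,3,4,5,7,8}, size = 6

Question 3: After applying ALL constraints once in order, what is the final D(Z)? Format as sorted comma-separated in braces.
Answer: {4,5,6,7}

Derivation:
Constraint 1 (X != Z) on D(X)={2,3,4,5,7,8} D(Z)={4,5,6,7}: no change
Constraint 2 (Z != Y) on D(Z)={4,5,6,7} D(Y)={3,4,5,6}: no change
Constraint 3 (U < Y) on D(U)={3,4,7} D(Y)={3,4,5,6}: U {3,4,7}->{3,4}; Y {3,4,5,6}->{4,5,6}
So after all 3 constraints: D(Z) = {4,5,6,7}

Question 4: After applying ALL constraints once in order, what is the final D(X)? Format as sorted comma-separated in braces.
Constraint 1 (X != Z) on D(X)={2,3,4,5,7,8} D(Z)={4,5,6,7}: no change
Constraint 2 (Z != Y) on D(Z)={4,5,6,7} D(Y)={3,4,5,6}: no change
Constraint 3 (U < Y) on D(U)={3,4,7} D(Y)={3,4,5,6}: U {3,4,7}->{3,4}; Y {3,4,5,6}->{4,5,6}
So after all 3 constraints: D(X) = {2,3,4,5,7,8}

Answer: {2,3,4,5,7,8}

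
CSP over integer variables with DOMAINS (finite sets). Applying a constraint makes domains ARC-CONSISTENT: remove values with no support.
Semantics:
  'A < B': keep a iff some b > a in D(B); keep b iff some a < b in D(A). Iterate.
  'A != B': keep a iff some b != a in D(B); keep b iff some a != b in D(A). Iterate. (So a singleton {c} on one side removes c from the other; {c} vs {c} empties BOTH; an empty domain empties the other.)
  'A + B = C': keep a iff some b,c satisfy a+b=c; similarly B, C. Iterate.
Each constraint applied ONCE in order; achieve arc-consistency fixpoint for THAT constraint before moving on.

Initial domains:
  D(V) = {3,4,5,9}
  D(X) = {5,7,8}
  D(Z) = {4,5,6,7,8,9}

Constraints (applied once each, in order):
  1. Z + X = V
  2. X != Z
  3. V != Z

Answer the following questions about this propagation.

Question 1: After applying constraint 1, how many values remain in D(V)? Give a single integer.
Answer: 1

Derivation:
Constraint 1 (Z + X = V) on D(Z)={4,5,6,7,8,9} D(X)={5,7,8} D(V)={3,4,5,9}: Z {4,5,6,7,8,9}->{4}; X {5,7,8}->{5}; V {3,4,5,9}->{9}
So after constraint 1: D(V)={9}, size = 1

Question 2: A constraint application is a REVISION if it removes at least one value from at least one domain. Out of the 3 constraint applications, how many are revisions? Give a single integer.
Constraint 1 (Z + X = V) on D(Z)={4,5,6,7,8,9} D(X)={5,7,8} D(V)={3,4,5,9}: Z {4,5,6,7,8,9}->{4}; X {5,7,8}->{5}; V {3,4,5,9}->{9} => REVISION
Constraint 2 (X != Z) on D(X)={5} D(Z)={4}: no change => not a revision
Constraint 3 (V != Z) on D(V)={9} D(Z)={4}: no change => not a revision
Total revisions = 1

Answer: 1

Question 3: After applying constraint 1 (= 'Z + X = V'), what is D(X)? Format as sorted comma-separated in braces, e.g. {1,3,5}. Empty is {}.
Constraint 1 (Z + X = V) on D(Z)={4,5,6,7,8,9} D(X)={5,7,8} D(V)={3,4,5,9}: Z {4,5,6,7,8,9}->{4}; X {5,7,8}->{5}; V {3,4,5,9}->{9}
So after constraint 1: D(X) = {5}

Answer: {5}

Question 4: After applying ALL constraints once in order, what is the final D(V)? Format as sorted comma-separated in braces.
Answer: {9}

Derivation:
Constraint 1 (Z + X = V) on D(Z)={4,5,6,7,8,9} D(X)={5,7,8} D(V)={3,4,5,9}: Z {4,5,6,7,8,9}->{4}; X {5,7,8}->{5}; V {3,4,5,9}->{9}
Constraint 2 (X != Z) on D(X)={5} D(Z)={4}: no change
Constraint 3 (V != Z) on D(V)={9} D(Z)={4}: no change
So after all 3 constraints: D(V) = {9}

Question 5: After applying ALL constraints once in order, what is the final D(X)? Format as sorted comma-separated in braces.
Constraint 1 (Z + X = V) on D(Z)={4,5,6,7,8,9} D(X)={5,7,8} D(V)={3,4,5,9}: Z {4,5,6,7,8,9}->{4}; X {5,7,8}->{5}; V {3,4,5,9}->{9}
Constraint 2 (X != Z) on D(X)={5} D(Z)={4}: no change
Constraint 3 (V != Z) on D(V)={9} D(Z)={4}: no change
So after all 3 constraints: D(X) = {5}

Answer: {5}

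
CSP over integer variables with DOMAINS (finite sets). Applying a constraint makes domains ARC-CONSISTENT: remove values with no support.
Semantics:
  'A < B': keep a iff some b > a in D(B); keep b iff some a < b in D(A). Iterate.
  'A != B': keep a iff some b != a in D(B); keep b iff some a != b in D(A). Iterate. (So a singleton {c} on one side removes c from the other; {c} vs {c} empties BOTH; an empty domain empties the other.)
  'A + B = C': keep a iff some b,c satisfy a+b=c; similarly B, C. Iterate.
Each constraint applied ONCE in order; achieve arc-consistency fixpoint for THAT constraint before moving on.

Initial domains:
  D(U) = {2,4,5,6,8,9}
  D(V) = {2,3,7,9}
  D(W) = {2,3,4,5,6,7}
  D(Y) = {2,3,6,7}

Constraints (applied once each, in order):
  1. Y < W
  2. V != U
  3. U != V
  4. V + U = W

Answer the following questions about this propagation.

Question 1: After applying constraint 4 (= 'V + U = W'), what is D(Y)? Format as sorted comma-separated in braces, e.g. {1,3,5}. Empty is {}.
Answer: {2,3,6}

Derivation:
Constraint 1 (Y < W) on D(Y)={2,3,6,7} D(W)={2,3,4,5,6,7}: Y {2,3,6,7}->{2,3,6}; W {2,3,4,5,6,7}->{3,4,5,6,7}
Constraint 2 (V != U) on D(V)={2,3,7,9} D(U)={2,4,5,6,8,9}: no change
Constraint 3 (U != V) on D(U)={2,4,5,6,8,9} D(V)={2,3,7,9}: no change
Constraint 4 (V + U = W) on D(V)={2,3,7,9} D(U)={2,4,5,6,8,9} D(W)={3,4,5,6,7}: V {2,3,7,9}->{2,3}; U {2,4,5,6,8,9}->{2,4,5}; W {3,4,5,6,7}->{4,5,6,7}
So after constraint 4: D(Y) = {2,3,6}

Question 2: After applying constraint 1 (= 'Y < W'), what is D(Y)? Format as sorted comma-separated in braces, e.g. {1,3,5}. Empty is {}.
Constraint 1 (Y < W) on D(Y)={2,3,6,7} D(W)={2,3,4,5,6,7}: Y {2,3,6,7}->{2,3,6}; W {2,3,4,5,6,7}->{3,4,5,6,7}
So after constraint 1: D(Y) = {2,3,6}

Answer: {2,3,6}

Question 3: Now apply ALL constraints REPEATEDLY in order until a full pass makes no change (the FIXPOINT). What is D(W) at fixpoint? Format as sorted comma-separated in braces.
pass 0 (initial): D(W)={2,3,4,5,6,7}
pass 1: U {2,4,5,6,8,9}->{2,4,5}; V {2,3,7,9}->{2,3}; W {2,3,4,5,6,7}->{4,5,6,7}; Y {2,3,6,7}->{2,3,6}
pass 2: no change
Fixpoint after 2 passes: D(W) = {4,5,6,7}

Answer: {4,5,6,7}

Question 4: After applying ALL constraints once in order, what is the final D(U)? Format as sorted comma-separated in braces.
Constraint 1 (Y < W) on D(Y)={2,3,6,7} D(W)={2,3,4,5,6,7}: Y {2,3,6,7}->{2,3,6}; W {2,3,4,5,6,7}->{3,4,5,6,7}
Constraint 2 (V != U) on D(V)={2,3,7,9} D(U)={2,4,5,6,8,9}: no change
Constraint 3 (U != V) on D(U)={2,4,5,6,8,9} D(V)={2,3,7,9}: no change
Constraint 4 (V + U = W) on D(V)={2,3,7,9} D(U)={2,4,5,6,8,9} D(W)={3,4,5,6,7}: V {2,3,7,9}->{2,3}; U {2,4,5,6,8,9}->{2,4,5}; W {3,4,5,6,7}->{4,5,6,7}
So after all 4 constraints: D(U) = {2,4,5}

Answer: {2,4,5}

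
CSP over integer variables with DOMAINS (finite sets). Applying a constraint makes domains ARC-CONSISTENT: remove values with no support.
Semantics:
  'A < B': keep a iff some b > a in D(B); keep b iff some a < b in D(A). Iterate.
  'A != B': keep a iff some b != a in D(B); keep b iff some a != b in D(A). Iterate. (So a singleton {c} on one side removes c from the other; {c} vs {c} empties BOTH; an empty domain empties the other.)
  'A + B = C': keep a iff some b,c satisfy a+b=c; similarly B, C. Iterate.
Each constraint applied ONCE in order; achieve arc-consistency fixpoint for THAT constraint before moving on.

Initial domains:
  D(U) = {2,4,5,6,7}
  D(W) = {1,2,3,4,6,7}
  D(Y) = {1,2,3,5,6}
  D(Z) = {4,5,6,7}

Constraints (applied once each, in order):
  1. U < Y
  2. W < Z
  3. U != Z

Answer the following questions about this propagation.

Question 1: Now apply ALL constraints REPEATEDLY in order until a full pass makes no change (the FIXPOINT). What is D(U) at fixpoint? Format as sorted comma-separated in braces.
pass 0 (initial): D(U)={2,4,5,6,7}
pass 1: U {2,4,5,6,7}->{2,4,5}; W {1,2,3,4,6,7}->{1,2,3,4,6}; Y {1,2,3,5,6}->{3,5,6}
pass 2: no change
Fixpoint after 2 passes: D(U) = {2,4,5}

Answer: {2,4,5}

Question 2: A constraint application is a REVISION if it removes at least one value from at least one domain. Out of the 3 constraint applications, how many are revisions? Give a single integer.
Answer: 2

Derivation:
Constraint 1 (U < Y) on D(U)={2,4,5,6,7} D(Y)={1,2,3,5,6}: U {2,4,5,6,7}->{2,4,5}; Y {1,2,3,5,6}->{3,5,6} => REVISION
Constraint 2 (W < Z) on D(W)={1,2,3,4,6,7} D(Z)={4,5,6,7}: W {1,2,3,4,6,7}->{1,2,3,4,6} => REVISION
Constraint 3 (U != Z) on D(U)={2,4,5} D(Z)={4,5,6,7}: no change => not a revision
Total revisions = 2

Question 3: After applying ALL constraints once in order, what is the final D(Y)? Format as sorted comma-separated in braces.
Constraint 1 (U < Y) on D(U)={2,4,5,6,7} D(Y)={1,2,3,5,6}: U {2,4,5,6,7}->{2,4,5}; Y {1,2,3,5,6}->{3,5,6}
Constraint 2 (W < Z) on D(W)={1,2,3,4,6,7} D(Z)={4,5,6,7}: W {1,2,3,4,6,7}->{1,2,3,4,6}
Constraint 3 (U != Z) on D(U)={2,4,5} D(Z)={4,5,6,7}: no change
So after all 3 constraints: D(Y) = {3,5,6}

Answer: {3,5,6}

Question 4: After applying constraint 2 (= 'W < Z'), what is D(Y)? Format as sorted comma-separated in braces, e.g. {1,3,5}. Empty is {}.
Constraint 1 (U < Y) on D(U)={2,4,5,6,7} D(Y)={1,2,3,5,6}: U {2,4,5,6,7}->{2,4,5}; Y {1,2,3,5,6}->{3,5,6}
Constraint 2 (W < Z) on D(W)={1,2,3,4,6,7} D(Z)={4,5,6,7}: W {1,2,3,4,6,7}->{1,2,3,4,6}
So after constraint 2: D(Y) = {3,5,6}

Answer: {3,5,6}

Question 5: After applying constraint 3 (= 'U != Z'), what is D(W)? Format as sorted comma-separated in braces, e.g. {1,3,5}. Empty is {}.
Constraint 1 (U < Y) on D(U)={2,4,5,6,7} D(Y)={1,2,3,5,6}: U {2,4,5,6,7}->{2,4,5}; Y {1,2,3,5,6}->{3,5,6}
Constraint 2 (W < Z) on D(W)={1,2,3,4,6,7} D(Z)={4,5,6,7}: W {1,2,3,4,6,7}->{1,2,3,4,6}
Constraint 3 (U != Z) on D(U)={2,4,5} D(Z)={4,5,6,7}: no change
So after constraint 3: D(W) = {1,2,3,4,6}

Answer: {1,2,3,4,6}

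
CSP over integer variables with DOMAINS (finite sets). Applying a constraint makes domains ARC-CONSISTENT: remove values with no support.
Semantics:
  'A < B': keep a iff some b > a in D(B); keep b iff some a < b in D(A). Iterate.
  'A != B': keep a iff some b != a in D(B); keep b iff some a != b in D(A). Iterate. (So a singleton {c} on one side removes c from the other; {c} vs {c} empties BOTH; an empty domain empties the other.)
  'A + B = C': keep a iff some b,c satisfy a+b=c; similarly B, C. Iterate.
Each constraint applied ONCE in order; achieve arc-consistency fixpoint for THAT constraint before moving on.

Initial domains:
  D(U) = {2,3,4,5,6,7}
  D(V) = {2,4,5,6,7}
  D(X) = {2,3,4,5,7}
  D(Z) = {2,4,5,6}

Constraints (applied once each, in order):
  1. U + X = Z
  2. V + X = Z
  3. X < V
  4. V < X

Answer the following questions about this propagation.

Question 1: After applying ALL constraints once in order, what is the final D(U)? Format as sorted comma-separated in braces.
Constraint 1 (U + X = Z) on D(U)={2,3,4,5,6,7} D(X)={2,3,4,5,7} D(Z)={2,4,5,6}: U {2,3,4,5,6,7}->{2,3,4}; X {2,3,4,5,7}->{2,3,4}; Z {2,4,5,6}->{4,5,6}
Constraint 2 (V + X = Z) on D(V)={2,4,5,6,7} D(X)={2,3,4} D(Z)={4,5,6}: V {2,4,5,6,7}->{2,4}
Constraint 3 (X < V) on D(X)={2,3,4} D(V)={2,4}: X {2,3,4}->{2,3}; V {2,4}->{4}
Constraint 4 (V < X) on D(V)={4} D(X)={2,3}: V {4}->{}; X {2,3}->{}
So after all 4 constraints: D(U) = {2,3,4}

Answer: {2,3,4}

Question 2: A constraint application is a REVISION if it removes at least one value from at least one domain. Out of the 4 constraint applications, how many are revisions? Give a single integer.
Constraint 1 (U + X = Z) on D(U)={2,3,4,5,6,7} D(X)={2,3,4,5,7} D(Z)={2,4,5,6}: U {2,3,4,5,6,7}->{2,3,4}; X {2,3,4,5,7}->{2,3,4}; Z {2,4,5,6}->{4,5,6} => REVISION
Constraint 2 (V + X = Z) on D(V)={2,4,5,6,7} D(X)={2,3,4} D(Z)={4,5,6}: V {2,4,5,6,7}->{2,4} => REVISION
Constraint 3 (X < V) on D(X)={2,3,4} D(V)={2,4}: X {2,3,4}->{2,3}; V {2,4}->{4} => REVISION
Constraint 4 (V < X) on D(V)={4} D(X)={2,3}: V {4}->{}; X {2,3}->{} => REVISION
Total revisions = 4

Answer: 4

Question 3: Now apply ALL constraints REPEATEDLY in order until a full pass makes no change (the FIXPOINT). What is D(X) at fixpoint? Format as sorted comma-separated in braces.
pass 0 (initial): D(X)={2,3,4,5,7}
pass 1: U {2,3,4,5,6,7}->{2,3,4}; V {2,4,5,6,7}->{}; X {2,3,4,5,7}->{}; Z {2,4,5,6}->{4,5,6}
pass 2: U {2,3,4}->{}; Z {4,5,6}->{}
pass 3: no change
Fixpoint after 3 passes: D(X) = {}

Answer: {}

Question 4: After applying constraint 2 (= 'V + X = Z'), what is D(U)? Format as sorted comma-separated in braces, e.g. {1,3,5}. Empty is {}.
Constraint 1 (U + X = Z) on D(U)={2,3,4,5,6,7} D(X)={2,3,4,5,7} D(Z)={2,4,5,6}: U {2,3,4,5,6,7}->{2,3,4}; X {2,3,4,5,7}->{2,3,4}; Z {2,4,5,6}->{4,5,6}
Constraint 2 (V + X = Z) on D(V)={2,4,5,6,7} D(X)={2,3,4} D(Z)={4,5,6}: V {2,4,5,6,7}->{2,4}
So after constraint 2: D(U) = {2,3,4}

Answer: {2,3,4}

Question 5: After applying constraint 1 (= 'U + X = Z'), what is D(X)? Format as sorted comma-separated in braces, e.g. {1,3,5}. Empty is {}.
Answer: {2,3,4}

Derivation:
Constraint 1 (U + X = Z) on D(U)={2,3,4,5,6,7} D(X)={2,3,4,5,7} D(Z)={2,4,5,6}: U {2,3,4,5,6,7}->{2,3,4}; X {2,3,4,5,7}->{2,3,4}; Z {2,4,5,6}->{4,5,6}
So after constraint 1: D(X) = {2,3,4}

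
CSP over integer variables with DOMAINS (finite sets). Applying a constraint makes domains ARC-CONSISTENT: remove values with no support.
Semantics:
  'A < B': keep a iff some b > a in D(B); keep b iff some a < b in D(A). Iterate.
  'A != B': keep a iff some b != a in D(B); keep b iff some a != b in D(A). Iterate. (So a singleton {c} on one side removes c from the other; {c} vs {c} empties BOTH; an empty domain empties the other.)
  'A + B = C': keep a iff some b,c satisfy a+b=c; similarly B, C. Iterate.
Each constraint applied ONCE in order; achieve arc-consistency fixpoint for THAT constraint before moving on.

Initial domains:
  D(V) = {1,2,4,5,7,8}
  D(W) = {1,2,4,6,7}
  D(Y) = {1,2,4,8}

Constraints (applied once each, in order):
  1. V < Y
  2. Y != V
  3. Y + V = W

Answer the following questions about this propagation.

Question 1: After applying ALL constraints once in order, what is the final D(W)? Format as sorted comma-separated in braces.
Answer: {4,6,7}

Derivation:
Constraint 1 (V < Y) on D(V)={1,2,4,5,7,8} D(Y)={1,2,4,8}: V {1,2,4,5,7,8}->{1,2,4,5,7}; Y {1,2,4,8}->{2,4,8}
Constraint 2 (Y != V) on D(Y)={2,4,8} D(V)={1,2,4,5,7}: no change
Constraint 3 (Y + V = W) on D(Y)={2,4,8} D(V)={1,2,4,5,7} D(W)={1,2,4,6,7}: Y {2,4,8}->{2,4}; V {1,2,4,5,7}->{2,4,5}; W {1,2,4,6,7}->{4,6,7}
So after all 3 constraints: D(W) = {4,6,7}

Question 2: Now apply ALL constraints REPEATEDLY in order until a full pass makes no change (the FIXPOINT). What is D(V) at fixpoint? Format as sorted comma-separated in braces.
Answer: {2}

Derivation:
pass 0 (initial): D(V)={1,2,4,5,7,8}
pass 1: V {1,2,4,5,7,8}->{2,4,5}; W {1,2,4,6,7}->{4,6,7}; Y {1,2,4,8}->{2,4}
pass 2: V {2,4,5}->{2}; W {4,6,7}->{6}; Y {2,4}->{4}
pass 3: no change
Fixpoint after 3 passes: D(V) = {2}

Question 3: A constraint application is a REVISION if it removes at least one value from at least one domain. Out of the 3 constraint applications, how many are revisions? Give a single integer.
Answer: 2

Derivation:
Constraint 1 (V < Y) on D(V)={1,2,4,5,7,8} D(Y)={1,2,4,8}: V {1,2,4,5,7,8}->{1,2,4,5,7}; Y {1,2,4,8}->{2,4,8} => REVISION
Constraint 2 (Y != V) on D(Y)={2,4,8} D(V)={1,2,4,5,7}: no change => not a revision
Constraint 3 (Y + V = W) on D(Y)={2,4,8} D(V)={1,2,4,5,7} D(W)={1,2,4,6,7}: Y {2,4,8}->{2,4}; V {1,2,4,5,7}->{2,4,5}; W {1,2,4,6,7}->{4,6,7} => REVISION
Total revisions = 2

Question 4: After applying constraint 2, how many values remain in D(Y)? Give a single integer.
Constraint 1 (V < Y) on D(V)={1,2,4,5,7,8} D(Y)={1,2,4,8}: V {1,2,4,5,7,8}->{1,2,4,5,7}; Y {1,2,4,8}->{2,4,8}
Constraint 2 (Y != V) on D(Y)={2,4,8} D(V)={1,2,4,5,7}: no change
So after constraint 2: D(Y)={2,4,8}, size = 3

Answer: 3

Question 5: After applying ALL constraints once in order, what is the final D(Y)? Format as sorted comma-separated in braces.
Constraint 1 (V < Y) on D(V)={1,2,4,5,7,8} D(Y)={1,2,4,8}: V {1,2,4,5,7,8}->{1,2,4,5,7}; Y {1,2,4,8}->{2,4,8}
Constraint 2 (Y != V) on D(Y)={2,4,8} D(V)={1,2,4,5,7}: no change
Constraint 3 (Y + V = W) on D(Y)={2,4,8} D(V)={1,2,4,5,7} D(W)={1,2,4,6,7}: Y {2,4,8}->{2,4}; V {1,2,4,5,7}->{2,4,5}; W {1,2,4,6,7}->{4,6,7}
So after all 3 constraints: D(Y) = {2,4}

Answer: {2,4}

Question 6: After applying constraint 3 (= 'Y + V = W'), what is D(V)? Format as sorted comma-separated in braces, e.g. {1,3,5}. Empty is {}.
Constraint 1 (V < Y) on D(V)={1,2,4,5,7,8} D(Y)={1,2,4,8}: V {1,2,4,5,7,8}->{1,2,4,5,7}; Y {1,2,4,8}->{2,4,8}
Constraint 2 (Y != V) on D(Y)={2,4,8} D(V)={1,2,4,5,7}: no change
Constraint 3 (Y + V = W) on D(Y)={2,4,8} D(V)={1,2,4,5,7} D(W)={1,2,4,6,7}: Y {2,4,8}->{2,4}; V {1,2,4,5,7}->{2,4,5}; W {1,2,4,6,7}->{4,6,7}
So after constraint 3: D(V) = {2,4,5}

Answer: {2,4,5}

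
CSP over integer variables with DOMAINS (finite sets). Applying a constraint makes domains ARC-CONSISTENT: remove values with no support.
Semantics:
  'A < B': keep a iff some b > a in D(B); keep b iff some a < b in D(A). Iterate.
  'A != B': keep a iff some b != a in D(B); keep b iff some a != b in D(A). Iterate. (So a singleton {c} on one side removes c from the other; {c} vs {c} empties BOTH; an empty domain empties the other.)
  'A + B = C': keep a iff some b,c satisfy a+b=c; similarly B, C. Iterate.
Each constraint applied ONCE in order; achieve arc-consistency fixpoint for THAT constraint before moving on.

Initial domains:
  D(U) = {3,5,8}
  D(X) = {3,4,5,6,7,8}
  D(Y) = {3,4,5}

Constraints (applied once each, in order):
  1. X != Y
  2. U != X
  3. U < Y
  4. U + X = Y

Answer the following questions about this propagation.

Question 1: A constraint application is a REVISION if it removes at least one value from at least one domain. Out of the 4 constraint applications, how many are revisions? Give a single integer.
Answer: 2

Derivation:
Constraint 1 (X != Y) on D(X)={3,4,5,6,7,8} D(Y)={3,4,5}: no change => not a revision
Constraint 2 (U != X) on D(U)={3,5,8} D(X)={3,4,5,6,7,8}: no change => not a revision
Constraint 3 (U < Y) on D(U)={3,5,8} D(Y)={3,4,5}: U {3,5,8}->{3}; Y {3,4,5}->{4,5} => REVISION
Constraint 4 (U + X = Y) on D(U)={3} D(X)={3,4,5,6,7,8} D(Y)={4,5}: U {3}->{}; X {3,4,5,6,7,8}->{}; Y {4,5}->{} => REVISION
Total revisions = 2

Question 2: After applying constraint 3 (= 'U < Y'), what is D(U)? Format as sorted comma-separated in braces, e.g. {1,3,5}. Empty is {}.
Constraint 1 (X != Y) on D(X)={3,4,5,6,7,8} D(Y)={3,4,5}: no change
Constraint 2 (U != X) on D(U)={3,5,8} D(X)={3,4,5,6,7,8}: no change
Constraint 3 (U < Y) on D(U)={3,5,8} D(Y)={3,4,5}: U {3,5,8}->{3}; Y {3,4,5}->{4,5}
So after constraint 3: D(U) = {3}

Answer: {3}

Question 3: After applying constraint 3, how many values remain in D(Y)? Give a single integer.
Constraint 1 (X != Y) on D(X)={3,4,5,6,7,8} D(Y)={3,4,5}: no change
Constraint 2 (U != X) on D(U)={3,5,8} D(X)={3,4,5,6,7,8}: no change
Constraint 3 (U < Y) on D(U)={3,5,8} D(Y)={3,4,5}: U {3,5,8}->{3}; Y {3,4,5}->{4,5}
So after constraint 3: D(Y)={4,5}, size = 2

Answer: 2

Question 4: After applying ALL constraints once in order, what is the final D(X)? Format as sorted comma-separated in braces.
Answer: {}

Derivation:
Constraint 1 (X != Y) on D(X)={3,4,5,6,7,8} D(Y)={3,4,5}: no change
Constraint 2 (U != X) on D(U)={3,5,8} D(X)={3,4,5,6,7,8}: no change
Constraint 3 (U < Y) on D(U)={3,5,8} D(Y)={3,4,5}: U {3,5,8}->{3}; Y {3,4,5}->{4,5}
Constraint 4 (U + X = Y) on D(U)={3} D(X)={3,4,5,6,7,8} D(Y)={4,5}: U {3}->{}; X {3,4,5,6,7,8}->{}; Y {4,5}->{}
So after all 4 constraints: D(X) = {}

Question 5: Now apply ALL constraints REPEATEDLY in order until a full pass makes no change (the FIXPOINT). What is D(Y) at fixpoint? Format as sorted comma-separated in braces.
pass 0 (initial): D(Y)={3,4,5}
pass 1: U {3,5,8}->{}; X {3,4,5,6,7,8}->{}; Y {3,4,5}->{}
pass 2: no change
Fixpoint after 2 passes: D(Y) = {}

Answer: {}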